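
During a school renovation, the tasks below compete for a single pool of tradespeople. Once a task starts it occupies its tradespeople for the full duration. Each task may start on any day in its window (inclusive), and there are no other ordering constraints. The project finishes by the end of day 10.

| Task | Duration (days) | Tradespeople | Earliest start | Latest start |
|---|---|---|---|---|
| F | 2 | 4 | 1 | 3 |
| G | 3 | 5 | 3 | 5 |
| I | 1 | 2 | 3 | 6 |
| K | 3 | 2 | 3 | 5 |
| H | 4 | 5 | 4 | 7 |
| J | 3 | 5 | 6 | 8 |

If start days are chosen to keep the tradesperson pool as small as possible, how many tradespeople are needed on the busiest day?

Early-start (F@1, G@3, I@3, K@3, H@4, J@6) gives peak 12: d1:4  d2:4  d3:9  d4:12  d5:12  d6:10  d7:10  d8:5  d9:0  d10:0.
Shift H→6.
Schedule F@1, G@3, I@3, K@3, H@6, J@6: d1:4  d2:4  d3:9  d4:7  d5:7  d6:10  d7:10  d8:10  d9:5  d10:0 — peak 10.

10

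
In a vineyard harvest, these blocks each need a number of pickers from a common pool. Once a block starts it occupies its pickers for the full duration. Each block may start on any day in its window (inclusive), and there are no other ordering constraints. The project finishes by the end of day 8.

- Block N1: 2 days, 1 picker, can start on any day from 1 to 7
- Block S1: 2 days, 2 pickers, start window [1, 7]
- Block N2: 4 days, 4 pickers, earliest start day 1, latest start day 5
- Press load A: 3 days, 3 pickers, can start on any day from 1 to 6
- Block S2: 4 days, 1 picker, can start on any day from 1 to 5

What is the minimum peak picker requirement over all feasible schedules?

Early-start (Block N1@1, Block S1@1, Block N2@1, Press load A@1, Block S2@1) gives peak 11: d1:11  d2:11  d3:8  d4:5  d5:0  d6:0  d7:0  d8:0.
Shift Block S1→3, Block N2→5, Block S2→4.
Schedule Block N1@1, Block S1@3, Block N2@5, Press load A@1, Block S2@4: d1:4  d2:4  d3:5  d4:3  d5:5  d6:5  d7:5  d8:4 — peak 5.
Total picker-days = 35 over 8 days ⇒ peak ≥ ⌈35/8⌉ = 5, so 5 is optimal.

5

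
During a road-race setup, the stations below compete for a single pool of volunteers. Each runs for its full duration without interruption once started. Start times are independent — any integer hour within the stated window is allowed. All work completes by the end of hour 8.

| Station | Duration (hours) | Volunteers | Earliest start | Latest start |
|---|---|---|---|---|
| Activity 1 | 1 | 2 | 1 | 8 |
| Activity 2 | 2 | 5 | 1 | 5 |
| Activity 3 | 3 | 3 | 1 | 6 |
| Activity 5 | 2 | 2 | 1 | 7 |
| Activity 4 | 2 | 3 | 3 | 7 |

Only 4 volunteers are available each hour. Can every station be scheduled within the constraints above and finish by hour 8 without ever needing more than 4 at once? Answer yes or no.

no

The minimum achievable peak is 5; 4 < 5, so no feasible schedule stays within the cap.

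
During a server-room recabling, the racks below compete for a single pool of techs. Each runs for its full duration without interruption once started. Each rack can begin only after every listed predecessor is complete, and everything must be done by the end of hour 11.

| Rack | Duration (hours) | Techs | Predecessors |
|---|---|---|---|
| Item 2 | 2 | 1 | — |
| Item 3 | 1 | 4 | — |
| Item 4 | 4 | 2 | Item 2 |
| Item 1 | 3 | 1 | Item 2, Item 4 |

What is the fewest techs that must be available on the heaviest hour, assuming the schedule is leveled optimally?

4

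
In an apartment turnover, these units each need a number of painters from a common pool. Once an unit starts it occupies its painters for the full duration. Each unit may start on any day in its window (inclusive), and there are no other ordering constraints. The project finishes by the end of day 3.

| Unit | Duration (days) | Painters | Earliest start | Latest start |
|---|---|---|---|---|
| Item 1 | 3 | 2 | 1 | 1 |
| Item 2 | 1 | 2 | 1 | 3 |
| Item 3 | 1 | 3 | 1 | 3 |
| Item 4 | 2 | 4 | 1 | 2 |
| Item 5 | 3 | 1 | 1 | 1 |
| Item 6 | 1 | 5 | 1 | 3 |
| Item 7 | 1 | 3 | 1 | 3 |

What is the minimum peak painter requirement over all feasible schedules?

10

Early-start (Item 1@1, Item 2@1, Item 3@1, Item 4@1, Item 5@1, Item 6@1, Item 7@1) gives peak 20: d1:20  d2:7  d3:3.
Shift Item 3→2, Item 4→2, Item 7→3.
Schedule Item 1@1, Item 2@1, Item 3@2, Item 4@2, Item 5@1, Item 6@1, Item 7@3: d1:10  d2:10  d3:10 — peak 10.
Total painter-days = 30 over 3 days ⇒ peak ≥ ⌈30/3⌉ = 10, so 10 is optimal.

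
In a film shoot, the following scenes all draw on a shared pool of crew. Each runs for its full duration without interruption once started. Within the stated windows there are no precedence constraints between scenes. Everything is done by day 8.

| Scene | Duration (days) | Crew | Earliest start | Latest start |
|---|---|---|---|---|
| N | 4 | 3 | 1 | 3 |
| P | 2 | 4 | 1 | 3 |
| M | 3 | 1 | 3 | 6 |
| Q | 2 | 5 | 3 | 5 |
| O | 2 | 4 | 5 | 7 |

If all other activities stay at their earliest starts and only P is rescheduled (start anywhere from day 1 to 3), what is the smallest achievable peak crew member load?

9

P@1: d1:7  d2:7  d3:9  d4:9  d5:5  d6:4  d7:0  d8:0 → peak 9
P@2: d1:3  d2:7  d3:13  d4:9  d5:5  d6:4  d7:0  d8:0 → peak 13
P@3: d1:3  d2:3  d3:13  d4:13  d5:5  d6:4  d7:0  d8:0 → peak 13
Best is P@1, peak 9.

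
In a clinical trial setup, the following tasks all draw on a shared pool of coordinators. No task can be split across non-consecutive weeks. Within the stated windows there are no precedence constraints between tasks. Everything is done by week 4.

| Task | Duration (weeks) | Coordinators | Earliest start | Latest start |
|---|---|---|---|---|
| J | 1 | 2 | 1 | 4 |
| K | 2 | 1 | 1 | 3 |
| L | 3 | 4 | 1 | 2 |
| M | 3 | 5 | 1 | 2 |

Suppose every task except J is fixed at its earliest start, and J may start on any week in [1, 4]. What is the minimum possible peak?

10

J@1: w1:12  w2:10  w3:9  w4:0 → peak 12
J@2: w1:10  w2:12  w3:9  w4:0 → peak 12
J@3: w1:10  w2:10  w3:11  w4:0 → peak 11
J@4: w1:10  w2:10  w3:9  w4:2 → peak 10
Best is J@4, peak 10.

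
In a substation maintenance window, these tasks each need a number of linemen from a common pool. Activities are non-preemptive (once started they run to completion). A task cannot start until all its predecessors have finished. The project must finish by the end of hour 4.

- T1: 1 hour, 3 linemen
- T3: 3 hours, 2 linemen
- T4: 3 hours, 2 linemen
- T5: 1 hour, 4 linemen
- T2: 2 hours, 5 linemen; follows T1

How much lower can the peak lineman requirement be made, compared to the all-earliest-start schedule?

2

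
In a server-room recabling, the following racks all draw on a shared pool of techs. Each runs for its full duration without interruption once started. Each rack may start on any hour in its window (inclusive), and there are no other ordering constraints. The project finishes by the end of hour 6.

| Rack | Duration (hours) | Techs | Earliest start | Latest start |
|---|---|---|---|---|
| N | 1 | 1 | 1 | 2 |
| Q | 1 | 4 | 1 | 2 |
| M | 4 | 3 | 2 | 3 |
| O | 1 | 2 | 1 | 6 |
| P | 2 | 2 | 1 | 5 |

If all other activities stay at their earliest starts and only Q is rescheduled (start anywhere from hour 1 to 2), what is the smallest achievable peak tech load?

9

Q@1: h1:9  h2:5  h3:3  h4:3  h5:3  h6:0 → peak 9
Q@2: h1:5  h2:9  h3:3  h4:3  h5:3  h6:0 → peak 9
Best is Q@1, peak 9.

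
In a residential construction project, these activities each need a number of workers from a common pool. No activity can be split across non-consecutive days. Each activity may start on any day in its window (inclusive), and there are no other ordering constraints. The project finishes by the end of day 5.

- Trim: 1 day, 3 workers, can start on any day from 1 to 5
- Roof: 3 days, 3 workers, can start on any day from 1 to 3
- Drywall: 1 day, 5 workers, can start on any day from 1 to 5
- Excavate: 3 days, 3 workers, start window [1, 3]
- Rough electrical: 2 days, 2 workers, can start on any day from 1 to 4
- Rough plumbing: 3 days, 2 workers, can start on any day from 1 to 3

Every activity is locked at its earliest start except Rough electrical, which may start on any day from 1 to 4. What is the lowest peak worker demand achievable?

Rough electrical@1: d1:18  d2:10  d3:8  d4:0  d5:0 → peak 18
Rough electrical@2: d1:16  d2:10  d3:10  d4:0  d5:0 → peak 16
Rough electrical@3: d1:16  d2:8  d3:10  d4:2  d5:0 → peak 16
Rough electrical@4: d1:16  d2:8  d3:8  d4:2  d5:2 → peak 16
Best is Rough electrical@2, peak 16.

16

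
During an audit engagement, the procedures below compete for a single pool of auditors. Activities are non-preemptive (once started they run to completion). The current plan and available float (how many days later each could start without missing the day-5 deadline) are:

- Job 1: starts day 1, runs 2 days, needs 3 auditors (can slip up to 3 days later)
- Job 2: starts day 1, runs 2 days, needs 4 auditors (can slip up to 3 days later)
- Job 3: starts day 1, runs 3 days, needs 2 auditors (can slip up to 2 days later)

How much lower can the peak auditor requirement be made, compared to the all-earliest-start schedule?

4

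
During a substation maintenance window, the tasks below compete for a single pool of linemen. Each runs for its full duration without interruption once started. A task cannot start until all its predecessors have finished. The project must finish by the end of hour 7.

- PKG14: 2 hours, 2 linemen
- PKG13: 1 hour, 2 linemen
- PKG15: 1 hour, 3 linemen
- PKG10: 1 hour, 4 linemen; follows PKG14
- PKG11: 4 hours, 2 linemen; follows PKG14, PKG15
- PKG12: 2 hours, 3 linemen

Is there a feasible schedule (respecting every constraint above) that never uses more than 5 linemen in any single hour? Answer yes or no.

Schedule PKG14@1, PKG13@1, PKG15@2, PKG10@3, PKG11@4, PKG12@4: h1:4  h2:5  h3:4  h4:5  h5:5  h6:2  h7:2 — peak 5 ≤ 5.

yes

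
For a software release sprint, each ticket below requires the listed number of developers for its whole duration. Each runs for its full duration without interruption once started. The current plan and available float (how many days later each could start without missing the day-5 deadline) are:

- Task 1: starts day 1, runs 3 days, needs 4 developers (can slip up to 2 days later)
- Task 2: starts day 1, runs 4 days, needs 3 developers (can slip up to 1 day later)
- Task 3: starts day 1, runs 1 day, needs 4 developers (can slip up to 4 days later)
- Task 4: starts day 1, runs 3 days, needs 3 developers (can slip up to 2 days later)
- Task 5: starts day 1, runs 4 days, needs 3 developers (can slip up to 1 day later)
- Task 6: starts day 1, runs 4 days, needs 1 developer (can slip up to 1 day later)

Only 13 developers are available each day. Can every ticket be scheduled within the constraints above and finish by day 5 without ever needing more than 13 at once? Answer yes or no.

no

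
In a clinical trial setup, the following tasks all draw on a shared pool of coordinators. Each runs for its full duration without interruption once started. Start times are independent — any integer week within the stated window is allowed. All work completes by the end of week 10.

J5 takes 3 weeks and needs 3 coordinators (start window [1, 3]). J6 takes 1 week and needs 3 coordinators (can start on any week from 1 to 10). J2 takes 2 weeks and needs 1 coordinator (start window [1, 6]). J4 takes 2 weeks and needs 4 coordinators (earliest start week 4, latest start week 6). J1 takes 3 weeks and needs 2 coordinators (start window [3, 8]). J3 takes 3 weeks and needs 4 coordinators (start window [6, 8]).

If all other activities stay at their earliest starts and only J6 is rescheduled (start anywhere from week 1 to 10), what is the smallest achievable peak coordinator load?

6

J6@1: w1:7  w2:4  w3:5  w4:6  w5:6  w6:4  w7:4  w8:4  w9:0  w10:0 → peak 7
J6@2: w1:4  w2:7  w3:5  w4:6  w5:6  w6:4  w7:4  w8:4  w9:0  w10:0 → peak 7
J6@3: w1:4  w2:4  w3:8  w4:6  w5:6  w6:4  w7:4  w8:4  w9:0  w10:0 → peak 8
J6@4: w1:4  w2:4  w3:5  w4:9  w5:6  w6:4  w7:4  w8:4  w9:0  w10:0 → peak 9
J6@5: w1:4  w2:4  w3:5  w4:6  w5:9  w6:4  w7:4  w8:4  w9:0  w10:0 → peak 9
J6@6: w1:4  w2:4  w3:5  w4:6  w5:6  w6:7  w7:4  w8:4  w9:0  w10:0 → peak 7
J6@7: w1:4  w2:4  w3:5  w4:6  w5:6  w6:4  w7:7  w8:4  w9:0  w10:0 → peak 7
J6@8: w1:4  w2:4  w3:5  w4:6  w5:6  w6:4  w7:4  w8:7  w9:0  w10:0 → peak 7
J6@9: w1:4  w2:4  w3:5  w4:6  w5:6  w6:4  w7:4  w8:4  w9:3  w10:0 → peak 6
J6@10: w1:4  w2:4  w3:5  w4:6  w5:6  w6:4  w7:4  w8:4  w9:0  w10:3 → peak 6
Best is J6@9, peak 6.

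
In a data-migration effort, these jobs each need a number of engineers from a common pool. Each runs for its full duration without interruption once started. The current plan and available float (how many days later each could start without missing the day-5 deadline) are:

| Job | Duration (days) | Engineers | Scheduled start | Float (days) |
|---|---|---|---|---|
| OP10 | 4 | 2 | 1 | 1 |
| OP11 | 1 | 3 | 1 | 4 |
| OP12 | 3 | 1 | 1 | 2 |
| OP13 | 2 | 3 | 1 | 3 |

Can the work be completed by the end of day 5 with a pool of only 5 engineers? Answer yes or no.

yes

Schedule OP10@1, OP11@5, OP12@3, OP13@1: d1:5  d2:5  d3:3  d4:3  d5:4 — peak 5 ≤ 5.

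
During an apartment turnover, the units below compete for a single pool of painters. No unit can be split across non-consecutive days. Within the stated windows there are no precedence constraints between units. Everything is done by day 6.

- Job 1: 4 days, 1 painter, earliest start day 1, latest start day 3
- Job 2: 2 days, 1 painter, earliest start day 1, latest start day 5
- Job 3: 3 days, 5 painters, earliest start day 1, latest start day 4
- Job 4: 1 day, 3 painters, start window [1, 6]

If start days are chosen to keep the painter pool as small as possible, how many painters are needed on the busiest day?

Early-start (Job 1@1, Job 2@1, Job 3@1, Job 4@1) gives peak 10: d1:10  d2:7  d3:6  d4:1  d5:0  d6:0.
Shift Job 3→3.
Schedule Job 1@1, Job 2@1, Job 3@3, Job 4@1: d1:5  d2:2  d3:6  d4:6  d5:5  d6:0 — peak 6.

6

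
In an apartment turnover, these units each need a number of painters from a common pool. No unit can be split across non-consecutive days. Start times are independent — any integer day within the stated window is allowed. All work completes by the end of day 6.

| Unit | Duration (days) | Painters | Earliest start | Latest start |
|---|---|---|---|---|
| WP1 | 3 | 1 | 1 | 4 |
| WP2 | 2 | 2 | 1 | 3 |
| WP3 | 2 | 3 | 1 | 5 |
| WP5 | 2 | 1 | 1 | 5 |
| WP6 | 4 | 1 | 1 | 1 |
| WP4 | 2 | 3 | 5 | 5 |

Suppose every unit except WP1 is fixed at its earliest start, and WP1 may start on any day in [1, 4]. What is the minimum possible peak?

7

WP1@1: d1:8  d2:8  d3:2  d4:1  d5:3  d6:3 → peak 8
WP1@2: d1:7  d2:8  d3:2  d4:2  d5:3  d6:3 → peak 8
WP1@3: d1:7  d2:7  d3:2  d4:2  d5:4  d6:3 → peak 7
WP1@4: d1:7  d2:7  d3:1  d4:2  d5:4  d6:4 → peak 7
Best is WP1@3, peak 7.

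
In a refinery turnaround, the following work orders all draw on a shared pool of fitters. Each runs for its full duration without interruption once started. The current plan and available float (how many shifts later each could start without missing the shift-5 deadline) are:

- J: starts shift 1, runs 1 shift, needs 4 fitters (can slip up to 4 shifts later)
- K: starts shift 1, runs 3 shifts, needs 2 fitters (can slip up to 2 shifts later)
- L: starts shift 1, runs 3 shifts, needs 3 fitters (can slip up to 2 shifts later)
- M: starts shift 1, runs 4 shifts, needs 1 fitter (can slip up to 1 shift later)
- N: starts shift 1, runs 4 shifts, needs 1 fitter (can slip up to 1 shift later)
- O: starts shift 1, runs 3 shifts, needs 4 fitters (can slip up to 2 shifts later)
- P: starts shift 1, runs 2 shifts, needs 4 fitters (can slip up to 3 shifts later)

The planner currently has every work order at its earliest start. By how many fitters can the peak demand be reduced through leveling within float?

Early-start peak: s1:19  s2:15  s3:11  s4:2  s5:0 ⇒ 19.
Leveled (J@1, K@1, L@1, M@1, N@1, O@2, P@4): s1:11  s2:11  s3:11  s4:10  s5:4 ⇒ 11.
Reduction 19 − 11 = 8.

8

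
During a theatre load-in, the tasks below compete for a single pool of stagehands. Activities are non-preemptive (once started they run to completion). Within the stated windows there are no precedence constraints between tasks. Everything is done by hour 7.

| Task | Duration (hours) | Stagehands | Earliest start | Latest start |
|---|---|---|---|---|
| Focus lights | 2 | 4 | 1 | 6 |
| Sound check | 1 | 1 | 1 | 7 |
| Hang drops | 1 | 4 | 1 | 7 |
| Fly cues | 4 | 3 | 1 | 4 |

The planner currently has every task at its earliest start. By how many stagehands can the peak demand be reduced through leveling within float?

Early-start peak: h1:12  h2:7  h3:3  h4:3  h5:0  h6:0  h7:0 ⇒ 12.
Leveled (Focus lights@1, Sound check@3, Hang drops@7, Fly cues@3): h1:4  h2:4  h3:4  h4:3  h5:3  h6:3  h7:4 ⇒ 4.
Reduction 12 − 4 = 8.

8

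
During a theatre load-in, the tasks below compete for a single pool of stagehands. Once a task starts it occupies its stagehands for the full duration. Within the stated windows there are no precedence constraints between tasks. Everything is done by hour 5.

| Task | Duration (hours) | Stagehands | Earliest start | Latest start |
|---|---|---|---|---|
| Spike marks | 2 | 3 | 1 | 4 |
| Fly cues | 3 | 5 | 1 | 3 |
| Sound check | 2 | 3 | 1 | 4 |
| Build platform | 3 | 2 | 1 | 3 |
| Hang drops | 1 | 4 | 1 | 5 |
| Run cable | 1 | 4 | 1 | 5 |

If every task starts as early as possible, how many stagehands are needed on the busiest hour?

Early-start schedule: Spike marks@1, Fly cues@1, Sound check@1, Build platform@1, Hang drops@1, Run cable@1.
Load per hour: hour 1: 21, hour 2: 13, hour 3: 7, hour 4: 0, hour 5: 0.
Peak is 21.

21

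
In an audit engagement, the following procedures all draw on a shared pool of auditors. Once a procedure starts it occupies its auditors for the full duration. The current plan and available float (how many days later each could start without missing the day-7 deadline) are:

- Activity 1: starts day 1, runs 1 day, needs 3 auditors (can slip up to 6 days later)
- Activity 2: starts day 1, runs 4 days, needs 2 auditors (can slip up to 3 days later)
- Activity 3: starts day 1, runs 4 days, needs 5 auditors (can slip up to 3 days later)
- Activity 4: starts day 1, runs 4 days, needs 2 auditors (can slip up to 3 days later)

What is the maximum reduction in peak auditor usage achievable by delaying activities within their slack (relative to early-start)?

3

Early-start peak: d1:12  d2:9  d3:9  d4:9  d5:0  d6:0  d7:0 ⇒ 12.
Leveled (Activity 1@1, Activity 2@1, Activity 3@2, Activity 4@1): d1:7  d2:9  d3:9  d4:9  d5:5  d6:0  d7:0 ⇒ 9.
Reduction 12 − 9 = 3.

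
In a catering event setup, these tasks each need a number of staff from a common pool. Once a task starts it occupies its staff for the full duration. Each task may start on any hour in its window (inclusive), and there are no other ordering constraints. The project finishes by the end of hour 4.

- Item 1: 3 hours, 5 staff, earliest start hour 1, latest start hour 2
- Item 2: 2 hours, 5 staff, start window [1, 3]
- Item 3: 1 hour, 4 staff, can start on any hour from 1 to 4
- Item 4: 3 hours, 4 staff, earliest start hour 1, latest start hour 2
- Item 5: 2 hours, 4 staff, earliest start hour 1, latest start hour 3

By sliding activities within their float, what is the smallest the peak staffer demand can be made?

14

Early-start (Item 1@1, Item 2@1, Item 3@1, Item 4@1, Item 5@1) gives peak 22: h1:22  h2:18  h3:9  h4:0.
Shift Item 4→2, Item 5→3.
Schedule Item 1@1, Item 2@1, Item 3@1, Item 4@2, Item 5@3: h1:14  h2:14  h3:13  h4:8 — peak 14.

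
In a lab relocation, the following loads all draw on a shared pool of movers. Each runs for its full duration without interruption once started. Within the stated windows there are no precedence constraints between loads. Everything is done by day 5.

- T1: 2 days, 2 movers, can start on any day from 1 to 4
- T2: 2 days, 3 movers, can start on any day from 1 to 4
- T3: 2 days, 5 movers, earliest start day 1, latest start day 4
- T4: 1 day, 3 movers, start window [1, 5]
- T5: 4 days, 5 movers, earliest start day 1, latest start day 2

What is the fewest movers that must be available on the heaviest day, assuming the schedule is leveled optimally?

Early-start (T1@1, T2@1, T3@1, T4@1, T5@1) gives peak 18: d1:18  d2:15  d3:5  d4:5  d5:0.
Shift T3→3, T5→2.
Schedule T1@1, T2@1, T3@3, T4@1, T5@2: d1:8  d2:10  d3:10  d4:10  d5:5 — peak 10.

10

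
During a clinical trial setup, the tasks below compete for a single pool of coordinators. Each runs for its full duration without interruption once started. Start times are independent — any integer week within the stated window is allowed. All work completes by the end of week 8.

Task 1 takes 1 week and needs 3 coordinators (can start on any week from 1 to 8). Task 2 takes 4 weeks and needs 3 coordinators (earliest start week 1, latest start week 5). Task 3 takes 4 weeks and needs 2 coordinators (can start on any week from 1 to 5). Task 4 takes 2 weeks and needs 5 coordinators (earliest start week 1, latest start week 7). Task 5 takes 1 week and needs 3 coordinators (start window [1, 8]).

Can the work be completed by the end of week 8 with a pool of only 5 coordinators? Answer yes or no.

Schedule Task 1@1, Task 2@2, Task 3@1, Task 4@6, Task 5@8: w1:5  w2:5  w3:5  w4:5  w5:3  w6:5  w7:5  w8:3 — peak 5 ≤ 5.

yes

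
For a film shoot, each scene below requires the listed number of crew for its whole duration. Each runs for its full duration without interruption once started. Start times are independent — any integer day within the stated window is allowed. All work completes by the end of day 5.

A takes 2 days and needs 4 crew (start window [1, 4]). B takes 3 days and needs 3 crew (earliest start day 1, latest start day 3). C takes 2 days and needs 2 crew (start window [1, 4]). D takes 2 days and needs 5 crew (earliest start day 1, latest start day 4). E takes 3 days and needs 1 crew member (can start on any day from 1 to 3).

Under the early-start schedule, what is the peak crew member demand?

15

Early-start schedule: A@1, B@1, C@1, D@1, E@1.
Load per day: day 1: 15, day 2: 15, day 3: 4, day 4: 0, day 5: 0.
Peak is 15.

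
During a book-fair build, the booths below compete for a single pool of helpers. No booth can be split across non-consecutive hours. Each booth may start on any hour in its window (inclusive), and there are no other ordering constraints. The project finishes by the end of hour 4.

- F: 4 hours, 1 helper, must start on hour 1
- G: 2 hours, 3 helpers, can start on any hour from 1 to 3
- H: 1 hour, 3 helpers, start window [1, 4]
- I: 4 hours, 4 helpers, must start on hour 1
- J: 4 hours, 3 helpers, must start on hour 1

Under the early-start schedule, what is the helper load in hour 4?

At early start, hour 4 has: F, I, J.
Demand: 1 + 4 + 3 = 8.

8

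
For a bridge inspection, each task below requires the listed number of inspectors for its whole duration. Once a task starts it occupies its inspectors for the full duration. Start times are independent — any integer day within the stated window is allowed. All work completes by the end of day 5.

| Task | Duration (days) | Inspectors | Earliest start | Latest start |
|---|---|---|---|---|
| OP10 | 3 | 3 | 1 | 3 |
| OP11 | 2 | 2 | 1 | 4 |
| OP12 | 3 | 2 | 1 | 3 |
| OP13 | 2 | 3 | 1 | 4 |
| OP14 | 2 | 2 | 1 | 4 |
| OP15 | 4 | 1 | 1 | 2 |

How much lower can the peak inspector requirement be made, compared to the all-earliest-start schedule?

6

Early-start peak: d1:13  d2:13  d3:6  d4:1  d5:0 ⇒ 13.
Leveled (OP10@1, OP11@4, OP12@3, OP13@1, OP14@4, OP15@1): d1:7  d2:7  d3:6  d4:7  d5:6 ⇒ 7.
Reduction 13 − 7 = 6.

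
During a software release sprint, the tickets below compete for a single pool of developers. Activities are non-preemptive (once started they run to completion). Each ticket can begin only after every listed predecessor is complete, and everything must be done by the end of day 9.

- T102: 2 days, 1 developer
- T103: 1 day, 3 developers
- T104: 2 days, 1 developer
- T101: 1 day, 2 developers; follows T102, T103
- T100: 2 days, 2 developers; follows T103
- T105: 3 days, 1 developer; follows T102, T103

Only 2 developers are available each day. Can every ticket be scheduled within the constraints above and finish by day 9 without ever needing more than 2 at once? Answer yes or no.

no

The minimum achievable peak is 3; 2 < 3, so no feasible schedule stays within the cap.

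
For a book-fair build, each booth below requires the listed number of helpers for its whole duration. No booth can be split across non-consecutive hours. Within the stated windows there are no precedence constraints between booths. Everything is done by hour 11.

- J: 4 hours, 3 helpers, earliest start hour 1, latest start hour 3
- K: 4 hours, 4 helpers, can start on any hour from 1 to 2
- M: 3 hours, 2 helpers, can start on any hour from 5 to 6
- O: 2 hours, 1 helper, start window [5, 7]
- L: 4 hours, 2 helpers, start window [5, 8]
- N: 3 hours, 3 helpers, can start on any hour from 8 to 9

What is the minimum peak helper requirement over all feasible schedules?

Schedule J@1, K@1, M@5, O@5, L@5, N@8: h1:7  h2:7  h3:7  h4:7  h5:5  h6:5  h7:4  h8:5  h9:3  h10:3  h11:0 — peak 7.

7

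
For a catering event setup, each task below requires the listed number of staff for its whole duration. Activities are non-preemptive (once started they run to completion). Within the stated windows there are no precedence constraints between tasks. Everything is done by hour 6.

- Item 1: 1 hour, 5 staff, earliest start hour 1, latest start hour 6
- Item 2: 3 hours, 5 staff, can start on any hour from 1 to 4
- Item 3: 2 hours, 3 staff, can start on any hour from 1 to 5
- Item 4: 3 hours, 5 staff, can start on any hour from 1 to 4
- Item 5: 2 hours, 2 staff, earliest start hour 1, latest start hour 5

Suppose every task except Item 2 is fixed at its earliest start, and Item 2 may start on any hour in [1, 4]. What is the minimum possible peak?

15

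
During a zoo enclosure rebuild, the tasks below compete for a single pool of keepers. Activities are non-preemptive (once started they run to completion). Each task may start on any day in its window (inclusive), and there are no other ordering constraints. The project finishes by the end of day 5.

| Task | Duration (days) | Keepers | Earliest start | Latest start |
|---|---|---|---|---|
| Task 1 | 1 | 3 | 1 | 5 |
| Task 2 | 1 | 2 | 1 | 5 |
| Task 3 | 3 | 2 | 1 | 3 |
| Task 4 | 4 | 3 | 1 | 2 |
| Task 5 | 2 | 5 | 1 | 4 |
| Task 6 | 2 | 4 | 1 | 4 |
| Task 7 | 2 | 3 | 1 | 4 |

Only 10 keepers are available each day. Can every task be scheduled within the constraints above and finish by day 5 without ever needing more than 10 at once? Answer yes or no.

yes

Schedule Task 1@1, Task 2@1, Task 3@1, Task 4@1, Task 5@2, Task 6@4, Task 7@4: d1:10  d2:10  d3:10  d4:10  d5:7 — peak 10 ≤ 10.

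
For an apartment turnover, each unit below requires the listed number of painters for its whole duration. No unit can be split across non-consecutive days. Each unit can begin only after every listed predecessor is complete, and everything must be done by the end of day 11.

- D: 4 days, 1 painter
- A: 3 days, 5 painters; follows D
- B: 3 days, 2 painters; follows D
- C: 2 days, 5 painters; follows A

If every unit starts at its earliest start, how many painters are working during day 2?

1

At early start, day 2 has: D.
Demand: 1 = 1.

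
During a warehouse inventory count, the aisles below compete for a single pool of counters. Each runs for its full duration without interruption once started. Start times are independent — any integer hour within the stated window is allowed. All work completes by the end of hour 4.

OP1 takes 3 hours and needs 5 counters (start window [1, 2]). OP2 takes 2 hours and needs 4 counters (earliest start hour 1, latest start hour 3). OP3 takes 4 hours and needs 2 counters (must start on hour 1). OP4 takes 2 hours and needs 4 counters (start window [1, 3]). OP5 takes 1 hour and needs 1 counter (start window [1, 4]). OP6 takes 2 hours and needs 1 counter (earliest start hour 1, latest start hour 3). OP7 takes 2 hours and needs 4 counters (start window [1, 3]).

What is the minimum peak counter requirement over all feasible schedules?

Early-start (OP1@1, OP2@1, OP3@1, OP4@1, OP5@1, OP6@1, OP7@1) gives peak 21: h1:21  h2:20  h3:7  h4:2.
Shift OP5→3, OP6→3, OP7→3.
Schedule OP1@1, OP2@1, OP3@1, OP4@1, OP5@3, OP6@3, OP7@3: h1:15  h2:15  h3:13  h4:7 — peak 15.

15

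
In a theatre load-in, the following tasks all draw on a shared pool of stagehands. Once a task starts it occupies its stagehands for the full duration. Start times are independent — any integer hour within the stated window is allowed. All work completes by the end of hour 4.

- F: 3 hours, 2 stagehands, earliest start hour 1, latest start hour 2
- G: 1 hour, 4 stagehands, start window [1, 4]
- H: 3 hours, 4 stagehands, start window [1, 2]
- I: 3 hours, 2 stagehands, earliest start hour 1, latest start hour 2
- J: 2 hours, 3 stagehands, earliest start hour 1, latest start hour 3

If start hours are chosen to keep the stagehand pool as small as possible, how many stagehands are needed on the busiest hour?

Early-start (F@1, G@1, H@1, I@1, J@1) gives peak 15: h1:15  h2:11  h3:8  h4:0.
Shift I→2, J→2.
Schedule F@1, G@1, H@1, I@2, J@2: h1:10  h2:11  h3:11  h4:2 — peak 11.

11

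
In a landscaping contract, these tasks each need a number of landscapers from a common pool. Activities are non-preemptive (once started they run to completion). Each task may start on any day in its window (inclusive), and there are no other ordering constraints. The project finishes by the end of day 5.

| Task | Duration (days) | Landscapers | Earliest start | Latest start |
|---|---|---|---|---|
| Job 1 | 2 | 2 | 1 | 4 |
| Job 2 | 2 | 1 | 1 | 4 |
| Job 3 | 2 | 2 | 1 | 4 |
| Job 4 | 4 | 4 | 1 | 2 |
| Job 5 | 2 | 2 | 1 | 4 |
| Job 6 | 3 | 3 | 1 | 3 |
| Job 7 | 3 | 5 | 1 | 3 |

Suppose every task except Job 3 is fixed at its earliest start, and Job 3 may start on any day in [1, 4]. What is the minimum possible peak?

Job 3@1: d1:19  d2:19  d3:12  d4:4  d5:0 → peak 19
Job 3@2: d1:17  d2:19  d3:14  d4:4  d5:0 → peak 19
Job 3@3: d1:17  d2:17  d3:14  d4:6  d5:0 → peak 17
Job 3@4: d1:17  d2:17  d3:12  d4:6  d5:2 → peak 17
Best is Job 3@3, peak 17.

17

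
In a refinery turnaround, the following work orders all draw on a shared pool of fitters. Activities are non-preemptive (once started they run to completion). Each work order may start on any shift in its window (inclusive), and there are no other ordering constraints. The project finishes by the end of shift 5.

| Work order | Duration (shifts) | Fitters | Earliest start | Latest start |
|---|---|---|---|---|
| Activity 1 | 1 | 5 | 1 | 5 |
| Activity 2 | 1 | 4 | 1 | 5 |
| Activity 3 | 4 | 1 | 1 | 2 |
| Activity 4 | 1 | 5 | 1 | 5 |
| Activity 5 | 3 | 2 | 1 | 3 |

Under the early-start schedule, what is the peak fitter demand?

Early-start schedule: Activity 1@1, Activity 2@1, Activity 3@1, Activity 4@1, Activity 5@1.
Load per shift: shift 1: 17, shift 2: 3, shift 3: 3, shift 4: 1, shift 5: 0.
Peak is 17.

17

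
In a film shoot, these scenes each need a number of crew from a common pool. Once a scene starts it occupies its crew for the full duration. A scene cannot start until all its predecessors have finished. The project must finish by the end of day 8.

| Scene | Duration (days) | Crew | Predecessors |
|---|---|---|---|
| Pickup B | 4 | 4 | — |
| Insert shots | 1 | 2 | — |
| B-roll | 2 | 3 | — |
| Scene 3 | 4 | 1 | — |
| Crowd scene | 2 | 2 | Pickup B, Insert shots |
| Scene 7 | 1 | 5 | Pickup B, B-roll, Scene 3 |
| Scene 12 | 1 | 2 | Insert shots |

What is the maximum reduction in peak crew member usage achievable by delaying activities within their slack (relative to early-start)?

Early-start peak: d1:10  d2:10  d3:5  d4:5  d5:7  d6:2  d7:0  d8:0 ⇒ 10.
Leveled (Pickup B@1, Insert shots@5, B-roll@5, Scene 3@1, Crowd scene@6, Scene 7@8, Scene 12@7): d1:5  d2:5  d3:5  d4:5  d5:5  d6:5  d7:4  d8:5 ⇒ 5.
Reduction 10 − 5 = 5.

5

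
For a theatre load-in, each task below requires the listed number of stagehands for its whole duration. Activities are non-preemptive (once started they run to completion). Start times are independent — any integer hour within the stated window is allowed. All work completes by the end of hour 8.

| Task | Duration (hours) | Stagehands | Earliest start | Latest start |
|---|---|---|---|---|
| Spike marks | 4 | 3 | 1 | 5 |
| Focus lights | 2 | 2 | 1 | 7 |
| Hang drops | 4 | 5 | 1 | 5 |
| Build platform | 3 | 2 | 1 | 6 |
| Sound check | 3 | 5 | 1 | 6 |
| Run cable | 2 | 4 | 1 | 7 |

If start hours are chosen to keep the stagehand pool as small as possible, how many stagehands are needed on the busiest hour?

Early-start (Spike marks@1, Focus lights@1, Hang drops@1, Build platform@1, Sound check@1, Run cable@1) gives peak 21: h1:21  h2:21  h3:15  h4:8  h5:0  h6:0  h7:0  h8:0.
Shift Focus lights→4, Hang drops→5, Build platform→4, Run cable→7.
Schedule Spike marks@1, Focus lights@4, Hang drops@5, Build platform@4, Sound check@1, Run cable@7: h1:8  h2:8  h3:8  h4:7  h5:9  h6:7  h7:9  h8:9 — peak 9.
Total stagehand-hours = 65 over 8 hours ⇒ peak ≥ ⌈65/8⌉ = 9, so 9 is optimal.

9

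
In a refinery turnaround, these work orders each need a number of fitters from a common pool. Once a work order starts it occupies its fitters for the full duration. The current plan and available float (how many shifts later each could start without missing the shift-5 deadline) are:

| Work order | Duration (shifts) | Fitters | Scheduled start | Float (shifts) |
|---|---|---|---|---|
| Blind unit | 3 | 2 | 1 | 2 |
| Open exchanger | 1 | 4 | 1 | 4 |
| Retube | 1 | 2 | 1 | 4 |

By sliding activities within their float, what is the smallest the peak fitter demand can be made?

Early-start (Blind unit@1, Open exchanger@1, Retube@1) gives peak 8: s1:8  s2:2  s3:2  s4:0  s5:0.
Shift Open exchanger→4.
Schedule Blind unit@1, Open exchanger@4, Retube@1: s1:4  s2:2  s3:2  s4:4  s5:0 — peak 4.

4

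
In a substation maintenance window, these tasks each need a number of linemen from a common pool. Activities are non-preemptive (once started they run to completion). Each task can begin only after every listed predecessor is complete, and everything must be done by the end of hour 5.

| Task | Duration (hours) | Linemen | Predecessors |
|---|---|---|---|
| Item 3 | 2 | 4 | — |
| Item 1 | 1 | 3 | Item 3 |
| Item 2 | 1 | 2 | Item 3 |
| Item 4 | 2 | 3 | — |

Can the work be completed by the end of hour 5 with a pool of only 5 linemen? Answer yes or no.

yes

Schedule Item 3@1, Item 1@3, Item 2@3, Item 4@4: h1:4  h2:4  h3:5  h4:3  h5:3 — peak 5 ≤ 5.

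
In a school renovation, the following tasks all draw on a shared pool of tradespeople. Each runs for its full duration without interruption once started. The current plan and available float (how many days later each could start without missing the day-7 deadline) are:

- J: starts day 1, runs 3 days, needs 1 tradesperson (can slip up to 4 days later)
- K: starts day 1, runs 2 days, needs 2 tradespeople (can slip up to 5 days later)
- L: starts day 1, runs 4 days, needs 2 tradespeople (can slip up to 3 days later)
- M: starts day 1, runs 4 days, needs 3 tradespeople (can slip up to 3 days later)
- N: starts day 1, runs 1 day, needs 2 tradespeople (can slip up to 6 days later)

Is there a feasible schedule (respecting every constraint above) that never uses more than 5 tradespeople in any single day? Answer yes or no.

yes

Schedule J@1, K@1, L@1, M@4, N@3: d1:5  d2:5  d3:5  d4:5  d5:3  d6:3  d7:3 — peak 5 ≤ 5.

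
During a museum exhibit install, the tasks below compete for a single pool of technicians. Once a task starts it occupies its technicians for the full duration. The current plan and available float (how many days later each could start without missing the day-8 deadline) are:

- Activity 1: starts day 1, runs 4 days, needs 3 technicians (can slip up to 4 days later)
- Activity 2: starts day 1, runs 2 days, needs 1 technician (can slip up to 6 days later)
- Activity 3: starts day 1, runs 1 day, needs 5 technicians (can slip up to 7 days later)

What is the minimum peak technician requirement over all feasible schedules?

Early-start (Activity 1@1, Activity 2@1, Activity 3@1) gives peak 9: d1:9  d2:4  d3:3  d4:3  d5:0  d6:0  d7:0  d8:0.
Shift Activity 3→5.
Schedule Activity 1@1, Activity 2@1, Activity 3@5: d1:4  d2:4  d3:3  d4:3  d5:5  d6:0  d7:0  d8:0 — peak 5.

5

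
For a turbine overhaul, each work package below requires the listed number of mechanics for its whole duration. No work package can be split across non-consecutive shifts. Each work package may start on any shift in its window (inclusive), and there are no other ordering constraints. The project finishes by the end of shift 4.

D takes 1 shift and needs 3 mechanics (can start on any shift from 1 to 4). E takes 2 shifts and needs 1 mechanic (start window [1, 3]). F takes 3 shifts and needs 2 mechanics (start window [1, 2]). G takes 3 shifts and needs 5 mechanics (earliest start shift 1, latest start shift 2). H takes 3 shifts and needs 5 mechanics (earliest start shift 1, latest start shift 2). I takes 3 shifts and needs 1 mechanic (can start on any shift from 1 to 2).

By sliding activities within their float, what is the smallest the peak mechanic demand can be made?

14

Early-start (D@1, E@1, F@1, G@1, H@1, I@1) gives peak 17: s1:17  s2:14  s3:13  s4:0.
Shift H→2.
Schedule D@1, E@1, F@1, G@1, H@2, I@1: s1:12  s2:14  s3:13  s4:5 — peak 14.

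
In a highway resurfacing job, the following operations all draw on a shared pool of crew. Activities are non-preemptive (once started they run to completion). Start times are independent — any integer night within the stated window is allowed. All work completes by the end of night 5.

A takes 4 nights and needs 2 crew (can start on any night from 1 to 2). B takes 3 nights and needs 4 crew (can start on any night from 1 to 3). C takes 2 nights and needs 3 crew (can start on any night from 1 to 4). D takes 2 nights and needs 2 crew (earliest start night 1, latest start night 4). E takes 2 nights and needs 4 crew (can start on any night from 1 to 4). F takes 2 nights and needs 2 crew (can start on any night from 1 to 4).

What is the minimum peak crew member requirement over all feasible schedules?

10

Early-start (A@1, B@1, C@1, D@1, E@1, F@1) gives peak 17: n1:17  n2:17  n3:6  n4:2  n5:0.
Shift D→3, E→4, F→3.
Schedule A@1, B@1, C@1, D@3, E@4, F@3: n1:9  n2:9  n3:10  n4:10  n5:4 — peak 10.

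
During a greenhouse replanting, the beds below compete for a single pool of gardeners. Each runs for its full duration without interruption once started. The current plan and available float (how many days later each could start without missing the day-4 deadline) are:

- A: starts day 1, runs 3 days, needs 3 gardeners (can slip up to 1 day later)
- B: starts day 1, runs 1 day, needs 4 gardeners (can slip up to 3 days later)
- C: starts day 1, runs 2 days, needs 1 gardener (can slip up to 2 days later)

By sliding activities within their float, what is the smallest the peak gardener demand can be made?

Early-start (A@1, B@1, C@1) gives peak 8: d1:8  d2:4  d3:3  d4:0.
Shift B→4.
Schedule A@1, B@4, C@1: d1:4  d2:4  d3:3  d4:4 — peak 4.
Total gardener-days = 15 over 4 days ⇒ peak ≥ ⌈15/4⌉ = 4, so 4 is optimal.

4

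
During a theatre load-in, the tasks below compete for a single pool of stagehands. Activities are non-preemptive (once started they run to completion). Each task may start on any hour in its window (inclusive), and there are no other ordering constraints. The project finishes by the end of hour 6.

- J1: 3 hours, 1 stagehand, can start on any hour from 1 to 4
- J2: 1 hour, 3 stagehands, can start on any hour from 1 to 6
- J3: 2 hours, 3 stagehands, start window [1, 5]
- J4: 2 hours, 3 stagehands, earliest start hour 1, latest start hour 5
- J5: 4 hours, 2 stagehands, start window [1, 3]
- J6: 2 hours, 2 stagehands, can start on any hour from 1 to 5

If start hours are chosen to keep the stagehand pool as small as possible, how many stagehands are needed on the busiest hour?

Early-start (J1@1, J2@1, J3@1, J4@1, J5@1, J6@1) gives peak 14: h1:14  h2:11  h3:3  h4:2  h5:0  h6:0.
Shift J3→2, J4→4, J6→5.
Schedule J1@1, J2@1, J3@2, J4@4, J5@1, J6@5: h1:6  h2:6  h3:6  h4:5  h5:5  h6:2 — peak 6.

6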